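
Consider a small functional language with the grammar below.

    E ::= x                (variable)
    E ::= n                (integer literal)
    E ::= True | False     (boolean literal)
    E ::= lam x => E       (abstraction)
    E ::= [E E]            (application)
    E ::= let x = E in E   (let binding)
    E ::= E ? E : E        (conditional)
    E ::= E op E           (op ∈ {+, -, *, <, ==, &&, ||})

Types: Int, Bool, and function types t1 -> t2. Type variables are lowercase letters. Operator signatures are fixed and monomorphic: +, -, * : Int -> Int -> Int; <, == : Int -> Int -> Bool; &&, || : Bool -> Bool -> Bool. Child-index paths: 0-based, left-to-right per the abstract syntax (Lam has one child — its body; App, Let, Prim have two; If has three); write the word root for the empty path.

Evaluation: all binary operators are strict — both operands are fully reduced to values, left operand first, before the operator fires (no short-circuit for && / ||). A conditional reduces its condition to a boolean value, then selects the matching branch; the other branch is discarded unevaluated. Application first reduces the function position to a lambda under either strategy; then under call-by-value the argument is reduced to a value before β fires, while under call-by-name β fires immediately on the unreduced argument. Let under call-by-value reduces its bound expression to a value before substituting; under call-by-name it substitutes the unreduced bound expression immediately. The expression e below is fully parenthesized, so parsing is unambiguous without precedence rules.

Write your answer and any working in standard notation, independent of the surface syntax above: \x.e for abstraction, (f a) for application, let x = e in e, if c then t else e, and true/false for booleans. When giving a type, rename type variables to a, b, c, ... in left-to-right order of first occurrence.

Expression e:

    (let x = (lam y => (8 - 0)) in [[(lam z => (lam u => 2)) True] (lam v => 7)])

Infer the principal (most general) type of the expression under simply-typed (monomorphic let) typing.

Answer: Int

Working:
  unify Int ~ Int
  unify Int ~ Int
\y._ : a -> Int
let x : a -> Int
\u._ : c -> Int
\z._ : b -> c -> Int
  unify b -> c -> Int ~ Bool -> d
  unify b ~ Bool
  unify c -> Int ~ d
_ _ : c -> Int
\v._ : e -> Int
  unify c -> Int ~ (e -> Int) -> f
  unify c ~ e -> Int
  unify Int ~ f
_ _ : Int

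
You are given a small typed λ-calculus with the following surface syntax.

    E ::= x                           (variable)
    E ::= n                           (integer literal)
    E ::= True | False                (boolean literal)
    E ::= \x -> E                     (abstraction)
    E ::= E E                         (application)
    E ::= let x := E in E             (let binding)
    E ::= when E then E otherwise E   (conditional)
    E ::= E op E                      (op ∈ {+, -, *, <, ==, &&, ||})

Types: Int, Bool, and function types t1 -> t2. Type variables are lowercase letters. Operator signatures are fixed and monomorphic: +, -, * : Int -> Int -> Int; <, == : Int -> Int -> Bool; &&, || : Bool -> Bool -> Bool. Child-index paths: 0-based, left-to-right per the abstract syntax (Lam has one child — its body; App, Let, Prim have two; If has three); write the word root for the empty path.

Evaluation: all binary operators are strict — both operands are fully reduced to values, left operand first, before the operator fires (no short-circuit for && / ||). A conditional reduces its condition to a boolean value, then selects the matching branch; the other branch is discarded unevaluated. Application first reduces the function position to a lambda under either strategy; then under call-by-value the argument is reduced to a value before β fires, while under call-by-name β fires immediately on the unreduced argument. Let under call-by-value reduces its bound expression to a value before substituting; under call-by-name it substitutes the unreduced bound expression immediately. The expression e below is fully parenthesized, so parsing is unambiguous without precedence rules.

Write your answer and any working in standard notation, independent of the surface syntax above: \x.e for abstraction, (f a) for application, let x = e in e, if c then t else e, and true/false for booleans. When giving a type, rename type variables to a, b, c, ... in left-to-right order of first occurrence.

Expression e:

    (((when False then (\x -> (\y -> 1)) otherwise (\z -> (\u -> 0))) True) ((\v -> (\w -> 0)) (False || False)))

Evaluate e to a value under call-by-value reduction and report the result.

Trace:
step 0: (((if false then (\x.(\y.1)) else (\z.(\u.0))) true) ((\v.(\w.0)) (false || false)))
step 1: [if@0.0] (((\z.(\u.0)) true) ((\v.(\w.0)) (false || false)))
step 2: [beta@0] ((\u.0) ((\v.(\w.0)) (false || false)))
step 3: [delta@1.1] ((\u.0) ((\v.(\w.0)) false))
step 4: [beta@1] ((\u.0) (\w.0))
step 5: [beta@root] 0

Answer: 0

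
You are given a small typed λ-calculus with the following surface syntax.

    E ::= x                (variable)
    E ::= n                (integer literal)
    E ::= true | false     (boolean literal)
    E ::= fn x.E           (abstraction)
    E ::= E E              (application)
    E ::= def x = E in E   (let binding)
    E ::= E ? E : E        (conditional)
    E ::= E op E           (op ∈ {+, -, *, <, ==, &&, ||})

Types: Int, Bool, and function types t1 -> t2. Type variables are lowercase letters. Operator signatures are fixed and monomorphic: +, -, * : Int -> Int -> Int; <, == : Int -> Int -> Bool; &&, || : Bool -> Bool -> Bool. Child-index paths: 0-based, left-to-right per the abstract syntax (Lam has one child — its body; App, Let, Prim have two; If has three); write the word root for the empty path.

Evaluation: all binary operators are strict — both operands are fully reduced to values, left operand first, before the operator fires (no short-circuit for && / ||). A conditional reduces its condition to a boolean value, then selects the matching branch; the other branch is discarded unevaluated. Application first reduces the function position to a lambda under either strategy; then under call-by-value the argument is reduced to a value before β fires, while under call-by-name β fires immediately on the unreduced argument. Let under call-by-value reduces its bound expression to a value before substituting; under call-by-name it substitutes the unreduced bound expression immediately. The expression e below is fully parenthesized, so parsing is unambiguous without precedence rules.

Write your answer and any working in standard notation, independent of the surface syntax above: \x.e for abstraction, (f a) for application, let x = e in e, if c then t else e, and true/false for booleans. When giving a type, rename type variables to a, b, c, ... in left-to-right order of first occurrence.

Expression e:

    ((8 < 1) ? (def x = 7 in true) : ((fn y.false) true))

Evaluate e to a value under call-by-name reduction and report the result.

Answer: false

Working:
step 0: (if (8 < 1) then (let x = 7 in true) else ((\y.false) true))
step 1: [delta@0] (if false then (let x = 7 in true) else ((\y.false) true))
step 2: [if@root] ((\y.false) true)
step 3: [beta@root] false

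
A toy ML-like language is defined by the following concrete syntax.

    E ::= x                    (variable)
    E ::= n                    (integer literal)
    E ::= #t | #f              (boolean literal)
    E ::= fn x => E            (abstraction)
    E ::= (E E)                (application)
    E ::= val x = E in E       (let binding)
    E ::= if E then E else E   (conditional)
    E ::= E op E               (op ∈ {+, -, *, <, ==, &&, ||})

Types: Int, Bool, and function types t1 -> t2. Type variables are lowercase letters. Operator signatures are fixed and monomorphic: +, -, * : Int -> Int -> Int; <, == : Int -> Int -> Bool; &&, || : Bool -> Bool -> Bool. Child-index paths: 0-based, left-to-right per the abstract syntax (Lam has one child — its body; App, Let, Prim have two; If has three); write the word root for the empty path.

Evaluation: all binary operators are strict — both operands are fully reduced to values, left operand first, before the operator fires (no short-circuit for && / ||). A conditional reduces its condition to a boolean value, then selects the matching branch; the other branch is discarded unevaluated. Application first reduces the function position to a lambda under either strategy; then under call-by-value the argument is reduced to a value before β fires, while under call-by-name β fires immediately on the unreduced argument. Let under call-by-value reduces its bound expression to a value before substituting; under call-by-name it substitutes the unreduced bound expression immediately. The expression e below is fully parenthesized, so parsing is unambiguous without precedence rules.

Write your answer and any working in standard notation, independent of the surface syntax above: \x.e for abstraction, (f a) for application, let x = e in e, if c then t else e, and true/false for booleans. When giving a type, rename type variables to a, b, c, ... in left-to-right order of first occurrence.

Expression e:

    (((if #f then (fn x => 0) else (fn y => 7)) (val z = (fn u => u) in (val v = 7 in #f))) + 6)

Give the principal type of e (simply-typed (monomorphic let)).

Working:
  unify Bool ~ Bool
\x._ : a -> Int
\y._ : b -> Int
  unify a -> Int ~ b -> Int
  unify a ~ b
  unify Int ~ Int
u : c
\u._ : c -> c
let z : c -> c
let v : Int
  unify b -> Int ~ Bool -> d
  unify b ~ Bool
  unify Int ~ d
_ _ : Int
  unify Int ~ Int
  unify Int ~ Int

Answer: Int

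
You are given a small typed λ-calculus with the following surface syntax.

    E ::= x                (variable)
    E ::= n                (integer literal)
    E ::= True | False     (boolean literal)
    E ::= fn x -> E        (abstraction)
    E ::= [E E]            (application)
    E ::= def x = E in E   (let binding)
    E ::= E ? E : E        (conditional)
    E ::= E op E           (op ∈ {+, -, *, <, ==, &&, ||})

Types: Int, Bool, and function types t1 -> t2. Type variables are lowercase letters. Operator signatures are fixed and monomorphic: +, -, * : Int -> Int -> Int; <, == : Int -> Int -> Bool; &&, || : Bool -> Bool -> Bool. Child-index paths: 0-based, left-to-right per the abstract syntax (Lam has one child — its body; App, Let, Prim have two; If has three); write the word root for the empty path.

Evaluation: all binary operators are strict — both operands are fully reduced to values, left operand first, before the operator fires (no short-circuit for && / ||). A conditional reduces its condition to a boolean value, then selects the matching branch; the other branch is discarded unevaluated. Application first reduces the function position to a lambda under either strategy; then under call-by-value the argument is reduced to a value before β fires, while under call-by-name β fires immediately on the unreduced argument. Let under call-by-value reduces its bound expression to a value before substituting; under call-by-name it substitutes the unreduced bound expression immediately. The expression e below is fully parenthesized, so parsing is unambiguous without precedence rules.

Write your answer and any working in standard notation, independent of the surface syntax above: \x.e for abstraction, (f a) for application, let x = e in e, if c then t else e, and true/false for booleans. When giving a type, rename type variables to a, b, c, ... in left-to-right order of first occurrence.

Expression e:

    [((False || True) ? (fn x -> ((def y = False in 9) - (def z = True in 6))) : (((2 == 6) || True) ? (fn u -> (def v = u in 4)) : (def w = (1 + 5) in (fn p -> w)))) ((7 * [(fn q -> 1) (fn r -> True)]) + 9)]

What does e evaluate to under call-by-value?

Derivation:
step 0: ((if (false || true) then (\x.((let y = false in 9) - (let z = true in 6))) else (if ((2 == 6) || true) then (\u.(let v = u in 4)) else (let w = (1 + 5) in (\p.w)))) ((7 * ((\q.1) (\r.true))) + 9))
step 1: [delta@0.0] ((if true then (\x.((let y = false in 9) - (let z = true in 6))) else (if ((2 == 6) || true) then (\u.(let v = u in 4)) else (let w = (1 + 5) in (\p.w)))) ((7 * ((\q.1) (\r.true))) + 9))
step 2: [if@0] ((\x.((let y = false in 9) - (let z = true in 6))) ((7 * ((\q.1) (\r.true))) + 9))
step 3: [beta@1.0.1] ((\x.((let y = false in 9) - (let z = true in 6))) ((7 * 1) + 9))
step 4: [delta@1.0] ((\x.((let y = false in 9) - (let z = true in 6))) (7 + 9))
step 5: [delta@1] ((\x.((let y = false in 9) - (let z = true in 6))) 16)
step 6: [beta@root] ((let y = false in 9) - (let z = true in 6))
step 7: [let@0] (9 - (let z = true in 6))
step 8: [let@1] (9 - 6)
step 9: [delta@root] 3

Answer: 3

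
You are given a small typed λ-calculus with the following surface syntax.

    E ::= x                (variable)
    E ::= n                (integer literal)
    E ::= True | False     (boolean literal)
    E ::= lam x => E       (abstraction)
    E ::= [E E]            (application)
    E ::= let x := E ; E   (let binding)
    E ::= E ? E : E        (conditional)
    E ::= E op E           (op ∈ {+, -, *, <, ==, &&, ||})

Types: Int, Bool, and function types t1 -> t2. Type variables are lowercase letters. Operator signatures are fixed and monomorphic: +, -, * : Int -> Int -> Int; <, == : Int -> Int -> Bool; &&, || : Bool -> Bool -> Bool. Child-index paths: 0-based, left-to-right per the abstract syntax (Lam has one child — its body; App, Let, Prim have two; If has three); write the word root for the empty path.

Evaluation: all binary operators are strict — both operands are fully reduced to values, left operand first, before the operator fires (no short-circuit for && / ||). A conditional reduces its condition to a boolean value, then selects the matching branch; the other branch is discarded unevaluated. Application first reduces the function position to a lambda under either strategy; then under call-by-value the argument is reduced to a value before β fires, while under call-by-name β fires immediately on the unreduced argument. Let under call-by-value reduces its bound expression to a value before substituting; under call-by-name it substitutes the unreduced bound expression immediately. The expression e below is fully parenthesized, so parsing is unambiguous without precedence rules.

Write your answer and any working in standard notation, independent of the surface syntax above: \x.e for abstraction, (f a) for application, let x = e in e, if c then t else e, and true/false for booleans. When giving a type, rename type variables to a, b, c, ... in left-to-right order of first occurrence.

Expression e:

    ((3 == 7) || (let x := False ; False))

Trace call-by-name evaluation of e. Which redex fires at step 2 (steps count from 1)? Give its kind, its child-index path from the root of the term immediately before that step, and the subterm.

Answer: let at 1 : (let x = false in false)

Derivation:
step 0: ((3 == 7) || (let x = false in false))
step 1: [delta@0] (false || (let x = false in false))
step 2: [let@1] (false || false)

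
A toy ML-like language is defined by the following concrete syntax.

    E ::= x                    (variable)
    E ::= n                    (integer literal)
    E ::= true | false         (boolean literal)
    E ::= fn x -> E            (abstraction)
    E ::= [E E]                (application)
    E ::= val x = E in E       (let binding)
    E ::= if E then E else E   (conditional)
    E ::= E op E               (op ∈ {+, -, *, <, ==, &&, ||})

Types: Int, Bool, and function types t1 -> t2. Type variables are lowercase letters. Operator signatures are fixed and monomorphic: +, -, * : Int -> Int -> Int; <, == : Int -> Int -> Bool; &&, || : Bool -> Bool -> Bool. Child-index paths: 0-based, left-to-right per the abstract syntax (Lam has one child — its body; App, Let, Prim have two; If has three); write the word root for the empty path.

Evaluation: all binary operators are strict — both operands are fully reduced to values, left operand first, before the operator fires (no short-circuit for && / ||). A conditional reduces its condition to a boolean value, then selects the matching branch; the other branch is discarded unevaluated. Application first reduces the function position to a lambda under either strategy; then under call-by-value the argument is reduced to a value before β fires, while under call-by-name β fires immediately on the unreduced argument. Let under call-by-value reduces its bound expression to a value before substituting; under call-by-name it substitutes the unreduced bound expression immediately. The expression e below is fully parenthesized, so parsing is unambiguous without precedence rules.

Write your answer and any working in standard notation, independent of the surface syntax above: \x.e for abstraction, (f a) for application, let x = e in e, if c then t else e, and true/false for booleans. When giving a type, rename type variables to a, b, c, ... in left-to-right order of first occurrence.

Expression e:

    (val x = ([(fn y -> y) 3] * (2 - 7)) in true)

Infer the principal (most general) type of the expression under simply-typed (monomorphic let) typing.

Answer: Bool

Trace:
y : a
\y._ : a -> a
  unify a -> a ~ Int -> b
  unify a ~ Int
  unify Int ~ b
_ _ : Int
  unify Int ~ Int
  unify Int ~ Int
  unify Int ~ Int
  unify Int ~ Int
let x : Int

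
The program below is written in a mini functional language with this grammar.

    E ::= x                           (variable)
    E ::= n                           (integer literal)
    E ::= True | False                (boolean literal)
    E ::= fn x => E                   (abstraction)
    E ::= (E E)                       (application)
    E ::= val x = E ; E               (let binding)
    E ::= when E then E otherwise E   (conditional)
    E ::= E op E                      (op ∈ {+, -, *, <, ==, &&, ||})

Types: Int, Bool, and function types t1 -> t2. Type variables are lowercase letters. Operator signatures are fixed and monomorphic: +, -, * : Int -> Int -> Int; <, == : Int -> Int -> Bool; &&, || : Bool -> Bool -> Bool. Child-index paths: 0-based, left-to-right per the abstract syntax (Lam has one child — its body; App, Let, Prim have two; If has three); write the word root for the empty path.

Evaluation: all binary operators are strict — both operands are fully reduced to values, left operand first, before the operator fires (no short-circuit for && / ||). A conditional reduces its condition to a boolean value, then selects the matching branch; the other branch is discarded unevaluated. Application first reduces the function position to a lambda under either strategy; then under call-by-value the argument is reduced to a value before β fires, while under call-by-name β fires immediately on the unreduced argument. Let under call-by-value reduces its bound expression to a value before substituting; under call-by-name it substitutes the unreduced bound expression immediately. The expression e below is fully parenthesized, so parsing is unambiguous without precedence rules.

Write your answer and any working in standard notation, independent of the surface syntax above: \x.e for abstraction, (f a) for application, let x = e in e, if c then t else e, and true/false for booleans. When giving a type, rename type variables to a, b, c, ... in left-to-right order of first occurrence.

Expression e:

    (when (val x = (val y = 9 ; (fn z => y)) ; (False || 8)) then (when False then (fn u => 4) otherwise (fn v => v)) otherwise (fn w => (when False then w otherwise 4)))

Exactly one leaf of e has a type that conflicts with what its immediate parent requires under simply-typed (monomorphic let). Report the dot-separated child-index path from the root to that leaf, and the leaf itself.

Working:
let y : Int
y : Int
\z._ : a -> Int
let x : a -> Int
  unify Bool ~ Bool
  unify Int ~ Bool
  FAIL: mismatch Int ~ Bool

Answer: 0.1.1 : 8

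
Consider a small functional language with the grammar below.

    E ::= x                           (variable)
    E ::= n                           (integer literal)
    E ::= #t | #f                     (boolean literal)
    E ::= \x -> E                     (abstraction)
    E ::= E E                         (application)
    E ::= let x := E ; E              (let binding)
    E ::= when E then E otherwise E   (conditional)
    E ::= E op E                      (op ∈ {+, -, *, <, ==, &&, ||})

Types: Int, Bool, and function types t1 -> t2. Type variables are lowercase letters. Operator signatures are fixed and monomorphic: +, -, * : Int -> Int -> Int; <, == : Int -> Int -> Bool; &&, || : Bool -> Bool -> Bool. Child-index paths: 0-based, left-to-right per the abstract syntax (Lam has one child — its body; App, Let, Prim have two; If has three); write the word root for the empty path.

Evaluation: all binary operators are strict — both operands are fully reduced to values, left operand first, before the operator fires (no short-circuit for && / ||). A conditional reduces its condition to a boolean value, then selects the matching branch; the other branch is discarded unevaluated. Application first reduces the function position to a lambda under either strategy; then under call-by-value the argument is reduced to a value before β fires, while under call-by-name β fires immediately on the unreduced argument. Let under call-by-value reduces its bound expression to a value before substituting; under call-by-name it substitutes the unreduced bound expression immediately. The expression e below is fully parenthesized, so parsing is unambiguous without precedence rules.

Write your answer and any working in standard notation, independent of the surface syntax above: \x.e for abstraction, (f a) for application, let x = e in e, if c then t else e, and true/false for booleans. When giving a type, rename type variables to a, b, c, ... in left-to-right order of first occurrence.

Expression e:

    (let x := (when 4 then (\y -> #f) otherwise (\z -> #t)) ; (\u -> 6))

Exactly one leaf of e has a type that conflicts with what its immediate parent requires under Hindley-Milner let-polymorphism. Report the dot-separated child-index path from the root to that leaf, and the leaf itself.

Answer: 0.0 : 4

Derivation:
  unify Int ~ Bool
  FAIL: mismatch Int ~ Bool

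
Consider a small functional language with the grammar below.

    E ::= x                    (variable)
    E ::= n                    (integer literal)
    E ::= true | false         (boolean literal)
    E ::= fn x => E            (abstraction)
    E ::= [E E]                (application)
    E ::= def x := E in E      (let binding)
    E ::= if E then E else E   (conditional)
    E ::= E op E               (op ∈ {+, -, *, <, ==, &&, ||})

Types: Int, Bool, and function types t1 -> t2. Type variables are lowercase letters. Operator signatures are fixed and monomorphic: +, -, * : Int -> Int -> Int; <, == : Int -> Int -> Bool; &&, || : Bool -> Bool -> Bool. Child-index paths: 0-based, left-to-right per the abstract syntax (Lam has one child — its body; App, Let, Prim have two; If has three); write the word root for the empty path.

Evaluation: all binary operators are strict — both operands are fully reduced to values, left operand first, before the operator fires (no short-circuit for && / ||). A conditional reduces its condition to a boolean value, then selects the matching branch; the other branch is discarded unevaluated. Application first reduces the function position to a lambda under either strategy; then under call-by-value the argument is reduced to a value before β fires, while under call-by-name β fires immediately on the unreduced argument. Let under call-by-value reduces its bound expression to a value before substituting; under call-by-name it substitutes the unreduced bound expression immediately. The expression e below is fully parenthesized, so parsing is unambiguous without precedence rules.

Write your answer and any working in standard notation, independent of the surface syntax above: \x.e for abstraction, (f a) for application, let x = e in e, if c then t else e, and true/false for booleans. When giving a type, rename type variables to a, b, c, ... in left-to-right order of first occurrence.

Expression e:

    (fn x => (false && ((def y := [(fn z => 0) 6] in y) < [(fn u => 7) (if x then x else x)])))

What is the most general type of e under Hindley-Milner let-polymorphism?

Derivation:
  unify Bool ~ Bool
\z._ : b -> Int
  unify b -> Int ~ Int -> c
  unify b ~ Int
  unify Int ~ c
_ _ : Int
let y : Int
y : Int
  unify Int ~ Int
\u._ : d -> Int
x : a
  unify a ~ Bool
x : Bool
x : Bool
  unify Bool ~ Bool
  unify d -> Int ~ Bool -> e
  unify d ~ Bool
  unify Int ~ e
_ _ : Int
  unify Int ~ Int
  unify Bool ~ Bool
\x._ : Bool -> Bool

Answer: Bool -> Bool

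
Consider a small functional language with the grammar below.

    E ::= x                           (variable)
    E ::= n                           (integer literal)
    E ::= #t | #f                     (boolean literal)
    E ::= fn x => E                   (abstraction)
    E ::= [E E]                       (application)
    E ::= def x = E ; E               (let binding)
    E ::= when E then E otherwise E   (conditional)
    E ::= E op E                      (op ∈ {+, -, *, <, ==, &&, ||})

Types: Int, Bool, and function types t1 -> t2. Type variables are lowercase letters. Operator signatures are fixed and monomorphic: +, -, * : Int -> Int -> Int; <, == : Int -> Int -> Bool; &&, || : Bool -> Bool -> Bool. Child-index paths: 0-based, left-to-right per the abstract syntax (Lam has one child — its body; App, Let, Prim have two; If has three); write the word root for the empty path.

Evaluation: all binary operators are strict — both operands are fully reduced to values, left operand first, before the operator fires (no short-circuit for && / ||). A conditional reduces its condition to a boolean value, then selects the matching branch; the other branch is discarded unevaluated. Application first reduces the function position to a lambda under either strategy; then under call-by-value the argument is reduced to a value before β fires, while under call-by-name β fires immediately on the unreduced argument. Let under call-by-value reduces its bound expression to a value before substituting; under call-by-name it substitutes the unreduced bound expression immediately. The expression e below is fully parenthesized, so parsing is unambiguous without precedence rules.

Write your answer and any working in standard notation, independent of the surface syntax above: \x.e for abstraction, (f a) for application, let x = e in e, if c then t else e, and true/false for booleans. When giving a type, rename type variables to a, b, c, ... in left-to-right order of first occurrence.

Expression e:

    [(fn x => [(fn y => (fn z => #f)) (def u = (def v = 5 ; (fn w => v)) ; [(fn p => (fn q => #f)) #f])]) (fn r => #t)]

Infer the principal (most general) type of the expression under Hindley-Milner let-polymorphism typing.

Answer: a -> Bool

Trace:
\z._ : c -> Bool
\y._ : b -> c -> Bool
let v : Int
v : Int
\w._ : d -> Int
let u : forall. d -> Int
\q._ : f -> Bool
\p._ : e -> f -> Bool
  unify e -> f -> Bool ~ Bool -> g
  unify e ~ Bool
  unify f -> Bool ~ g
_ _ : f -> Bool
  unify b -> c -> Bool ~ (f -> Bool) -> h
  unify b ~ f -> Bool
  unify c -> Bool ~ h
_ _ : c -> Bool
\x._ : a -> c -> Bool
\r._ : i -> Bool
  unify a -> c -> Bool ~ (i -> Bool) -> j
  unify a ~ i -> Bool
  unify c -> Bool ~ j
_ _ : c -> Bool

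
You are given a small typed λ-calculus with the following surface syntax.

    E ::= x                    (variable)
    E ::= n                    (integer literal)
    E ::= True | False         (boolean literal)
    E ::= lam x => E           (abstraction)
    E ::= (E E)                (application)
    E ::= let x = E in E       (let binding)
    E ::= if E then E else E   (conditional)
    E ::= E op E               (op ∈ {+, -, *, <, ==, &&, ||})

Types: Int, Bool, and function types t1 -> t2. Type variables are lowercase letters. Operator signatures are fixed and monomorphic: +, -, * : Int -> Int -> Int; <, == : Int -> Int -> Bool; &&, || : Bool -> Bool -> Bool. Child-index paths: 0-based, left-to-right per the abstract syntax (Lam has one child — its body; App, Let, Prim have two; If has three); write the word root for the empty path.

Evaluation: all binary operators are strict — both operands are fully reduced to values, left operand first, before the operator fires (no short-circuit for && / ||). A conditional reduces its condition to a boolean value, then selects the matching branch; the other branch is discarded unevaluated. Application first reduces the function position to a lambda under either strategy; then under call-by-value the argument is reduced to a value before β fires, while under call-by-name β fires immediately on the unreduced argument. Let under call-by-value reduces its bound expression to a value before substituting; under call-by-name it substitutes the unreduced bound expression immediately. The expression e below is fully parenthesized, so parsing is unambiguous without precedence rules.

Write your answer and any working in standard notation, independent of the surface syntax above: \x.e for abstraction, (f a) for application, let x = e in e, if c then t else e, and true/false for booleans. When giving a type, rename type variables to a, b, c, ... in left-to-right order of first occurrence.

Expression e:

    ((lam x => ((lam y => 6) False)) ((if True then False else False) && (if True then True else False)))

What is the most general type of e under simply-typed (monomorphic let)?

Answer: Int

Trace:
\y._ : b -> Int
  unify b -> Int ~ Bool -> c
  unify b ~ Bool
  unify Int ~ c
_ _ : Int
\x._ : a -> Int
  unify Bool ~ Bool
  unify Bool ~ Bool
  unify Bool ~ Bool
  unify Bool ~ Bool
  unify Bool ~ Bool
  unify Bool ~ Bool
  unify a -> Int ~ Bool -> d
  unify a ~ Bool
  unify Int ~ d
_ _ : Int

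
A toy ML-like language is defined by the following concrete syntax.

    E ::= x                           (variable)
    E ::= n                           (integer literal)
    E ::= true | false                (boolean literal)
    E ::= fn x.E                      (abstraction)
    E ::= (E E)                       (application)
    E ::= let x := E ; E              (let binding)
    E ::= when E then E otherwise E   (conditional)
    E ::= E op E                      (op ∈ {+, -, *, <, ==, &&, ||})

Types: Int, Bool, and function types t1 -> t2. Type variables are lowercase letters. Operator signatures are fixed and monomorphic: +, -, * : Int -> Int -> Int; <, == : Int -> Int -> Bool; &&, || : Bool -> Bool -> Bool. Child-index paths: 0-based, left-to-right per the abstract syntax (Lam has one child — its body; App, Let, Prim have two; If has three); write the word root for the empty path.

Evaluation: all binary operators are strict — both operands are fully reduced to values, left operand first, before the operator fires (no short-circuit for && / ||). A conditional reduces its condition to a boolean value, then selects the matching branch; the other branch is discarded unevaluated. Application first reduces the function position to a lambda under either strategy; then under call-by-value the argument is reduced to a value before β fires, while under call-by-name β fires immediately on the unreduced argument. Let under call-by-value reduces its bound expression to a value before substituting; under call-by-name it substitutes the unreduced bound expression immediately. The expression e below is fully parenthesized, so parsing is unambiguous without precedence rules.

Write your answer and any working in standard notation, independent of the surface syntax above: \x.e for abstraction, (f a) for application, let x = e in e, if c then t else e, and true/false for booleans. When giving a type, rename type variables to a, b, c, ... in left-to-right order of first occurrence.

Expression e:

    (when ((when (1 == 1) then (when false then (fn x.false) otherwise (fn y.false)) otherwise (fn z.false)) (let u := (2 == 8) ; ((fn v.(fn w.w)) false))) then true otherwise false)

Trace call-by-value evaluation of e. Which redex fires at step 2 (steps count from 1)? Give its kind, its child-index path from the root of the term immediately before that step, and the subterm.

Answer: if at 0.0 : (if true then (if false then (\x.false) else (\y.false)) else (\z.false))

Trace:
step 0: (if ((if (1 == 1) then (if false then (\x.false) else (\y.false)) else (\z.false)) (let u = (2 == 8) in ((\v.(\w.w)) false))) then true else false)
step 1: [delta@0.0.0] (if ((if true then (if false then (\x.false) else (\y.false)) else (\z.false)) (let u = (2 == 8) in ((\v.(\w.w)) false))) then true else false)
step 2: [if@0.0] (if ((if false then (\x.false) else (\y.false)) (let u = (2 == 8) in ((\v.(\w.w)) false))) then true else false)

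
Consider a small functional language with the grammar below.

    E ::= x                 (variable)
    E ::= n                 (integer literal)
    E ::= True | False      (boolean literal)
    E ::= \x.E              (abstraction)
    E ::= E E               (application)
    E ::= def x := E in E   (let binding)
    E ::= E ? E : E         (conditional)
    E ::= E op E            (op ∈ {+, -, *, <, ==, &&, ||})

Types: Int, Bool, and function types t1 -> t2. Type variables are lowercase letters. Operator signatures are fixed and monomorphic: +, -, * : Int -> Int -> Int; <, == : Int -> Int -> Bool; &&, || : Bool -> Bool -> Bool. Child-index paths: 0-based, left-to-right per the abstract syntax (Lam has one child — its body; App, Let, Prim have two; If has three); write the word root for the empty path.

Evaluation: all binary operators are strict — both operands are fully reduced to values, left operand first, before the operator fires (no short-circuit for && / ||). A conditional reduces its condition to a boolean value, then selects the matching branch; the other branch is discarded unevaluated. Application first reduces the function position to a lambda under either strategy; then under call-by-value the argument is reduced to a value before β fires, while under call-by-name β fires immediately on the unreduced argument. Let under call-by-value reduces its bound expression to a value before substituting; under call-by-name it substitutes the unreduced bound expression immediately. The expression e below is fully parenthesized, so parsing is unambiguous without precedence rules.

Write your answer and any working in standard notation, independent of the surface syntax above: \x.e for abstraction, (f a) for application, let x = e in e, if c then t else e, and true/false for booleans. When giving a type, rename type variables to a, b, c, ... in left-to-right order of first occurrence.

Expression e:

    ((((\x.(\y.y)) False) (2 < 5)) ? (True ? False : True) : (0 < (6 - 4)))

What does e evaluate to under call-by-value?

Trace:
step 0: (if (((\x.(\y.y)) false) (2 < 5)) then (if true then false else true) else (0 < (6 - 4)))
step 1: [beta@0.0] (if ((\y.y) (2 < 5)) then (if true then false else true) else (0 < (6 - 4)))
step 2: [delta@0.1] (if ((\y.y) true) then (if true then false else true) else (0 < (6 - 4)))
step 3: [beta@0] (if true then (if true then false else true) else (0 < (6 - 4)))
step 4: [if@root] (if true then false else true)
step 5: [if@root] false

Answer: false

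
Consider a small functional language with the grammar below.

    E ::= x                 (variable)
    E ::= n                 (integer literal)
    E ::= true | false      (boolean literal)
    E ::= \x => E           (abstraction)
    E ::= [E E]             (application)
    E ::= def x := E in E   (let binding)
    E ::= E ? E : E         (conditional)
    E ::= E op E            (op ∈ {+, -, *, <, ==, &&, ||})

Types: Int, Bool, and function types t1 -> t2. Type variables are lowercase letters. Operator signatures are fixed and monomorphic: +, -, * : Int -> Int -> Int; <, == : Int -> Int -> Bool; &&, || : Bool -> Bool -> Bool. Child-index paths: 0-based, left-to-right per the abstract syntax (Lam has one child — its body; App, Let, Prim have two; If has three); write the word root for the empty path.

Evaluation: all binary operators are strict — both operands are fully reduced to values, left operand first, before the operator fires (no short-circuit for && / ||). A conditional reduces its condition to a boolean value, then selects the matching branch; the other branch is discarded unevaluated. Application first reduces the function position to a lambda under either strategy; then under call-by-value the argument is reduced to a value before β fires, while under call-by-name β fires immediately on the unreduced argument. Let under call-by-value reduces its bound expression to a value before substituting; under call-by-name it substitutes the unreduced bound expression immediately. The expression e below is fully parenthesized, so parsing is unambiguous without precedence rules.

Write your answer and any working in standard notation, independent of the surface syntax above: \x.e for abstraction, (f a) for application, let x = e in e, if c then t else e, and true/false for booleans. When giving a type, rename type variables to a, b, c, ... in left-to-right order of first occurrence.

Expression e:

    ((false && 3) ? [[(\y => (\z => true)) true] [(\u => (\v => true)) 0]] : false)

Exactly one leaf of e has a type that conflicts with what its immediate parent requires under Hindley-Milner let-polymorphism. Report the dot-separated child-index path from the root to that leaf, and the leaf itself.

Answer: 0.1 : 3

Working:
  unify Bool ~ Bool
  unify Int ~ Bool
  FAIL: mismatch Int ~ Bool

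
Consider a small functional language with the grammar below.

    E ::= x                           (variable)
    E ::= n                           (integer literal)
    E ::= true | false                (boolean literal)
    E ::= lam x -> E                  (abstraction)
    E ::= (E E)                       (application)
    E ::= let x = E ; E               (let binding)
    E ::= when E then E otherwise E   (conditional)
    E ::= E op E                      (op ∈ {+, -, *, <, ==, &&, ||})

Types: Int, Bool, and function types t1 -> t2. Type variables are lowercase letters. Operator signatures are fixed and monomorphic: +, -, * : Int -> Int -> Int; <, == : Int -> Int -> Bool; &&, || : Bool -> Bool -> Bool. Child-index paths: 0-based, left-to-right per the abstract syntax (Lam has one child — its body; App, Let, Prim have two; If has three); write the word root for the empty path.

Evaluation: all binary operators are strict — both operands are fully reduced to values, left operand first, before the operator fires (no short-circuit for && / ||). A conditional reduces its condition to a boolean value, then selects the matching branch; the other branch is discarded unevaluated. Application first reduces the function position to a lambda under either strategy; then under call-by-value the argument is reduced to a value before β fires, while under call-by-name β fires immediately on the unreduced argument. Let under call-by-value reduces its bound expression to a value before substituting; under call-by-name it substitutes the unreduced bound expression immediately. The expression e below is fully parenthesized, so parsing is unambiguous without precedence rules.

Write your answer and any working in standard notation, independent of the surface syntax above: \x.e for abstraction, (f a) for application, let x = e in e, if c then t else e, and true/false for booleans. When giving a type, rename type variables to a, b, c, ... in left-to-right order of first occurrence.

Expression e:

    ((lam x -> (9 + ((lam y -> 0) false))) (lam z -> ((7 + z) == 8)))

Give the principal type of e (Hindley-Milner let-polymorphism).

Working:
  unify Int ~ Int
\y._ : b -> Int
  unify b -> Int ~ Bool -> c
  unify b ~ Bool
  unify Int ~ c
_ _ : Int
  unify Int ~ Int
\x._ : a -> Int
  unify Int ~ Int
z : d
  unify d ~ Int
  unify Int ~ Int
  unify Int ~ Int
\z._ : Int -> Bool
  unify a -> Int ~ (Int -> Bool) -> e
  unify a ~ Int -> Bool
  unify Int ~ e
_ _ : Int

Answer: Int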